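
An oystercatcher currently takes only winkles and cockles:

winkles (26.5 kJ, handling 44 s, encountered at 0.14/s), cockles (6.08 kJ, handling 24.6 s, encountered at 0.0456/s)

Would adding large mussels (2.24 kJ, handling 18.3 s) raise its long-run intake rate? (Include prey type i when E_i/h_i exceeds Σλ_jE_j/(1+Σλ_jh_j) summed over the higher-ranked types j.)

Current rate: (0.14×26.5 + 0.0456×6.08)/(1 + 0.14×44 + 0.0456×24.6) = 0.4814 kJ/s.
Profitability of large mussels: 2.24/18.3 = 0.1224 kJ/s.
Since 0.1224 < R, time spent handling large mussels is better spent searching.

No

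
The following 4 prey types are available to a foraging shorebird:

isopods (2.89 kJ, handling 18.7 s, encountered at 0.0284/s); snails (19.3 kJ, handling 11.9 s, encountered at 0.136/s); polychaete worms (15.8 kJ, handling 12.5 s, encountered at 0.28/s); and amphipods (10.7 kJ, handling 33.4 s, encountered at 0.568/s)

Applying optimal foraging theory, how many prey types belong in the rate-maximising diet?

Profitabilities (E/h, kJ/s): snails 1.62, polychaete worms 1.26, amphipods 0.32, isopods 0.155. Add prey in this order while the next type's profitability exceeds the intake rate on those already taken.
Rate on top 1: 1.002. polychaete worms: 1.26 > 1.002 → include.
Rate on top 2: 1.152. amphipods: 0.32 < 1.152 → exclude; stop.
Optimal diet: snails, polychaete worms — 2 of 4 types.

2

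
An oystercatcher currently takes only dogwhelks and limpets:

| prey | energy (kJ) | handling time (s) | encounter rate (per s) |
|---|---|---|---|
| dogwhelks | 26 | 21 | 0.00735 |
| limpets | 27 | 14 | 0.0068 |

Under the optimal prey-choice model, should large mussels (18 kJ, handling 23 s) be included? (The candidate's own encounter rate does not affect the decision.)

Intake rate on the current diet: R = (0.00735×26 + 0.0068×27) / (1 + 0.00735×21 + 0.0068×14) = 0.3747/1.25 = 0.2999 kJ/s.
Profitability of large mussels: 18/23 = 0.7826 kJ/s.
Since 0.7826 > R, including large mussels increases the long-run rate.

Yes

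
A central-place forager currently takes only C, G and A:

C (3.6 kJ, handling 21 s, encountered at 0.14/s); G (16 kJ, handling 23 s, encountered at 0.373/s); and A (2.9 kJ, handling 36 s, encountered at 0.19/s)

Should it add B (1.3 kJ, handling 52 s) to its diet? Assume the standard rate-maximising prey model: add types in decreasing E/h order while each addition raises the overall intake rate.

No

On C, G and A alone, R = ΣλE/(1+Σλh) = 7.023/19.36 = 0.3628 kJ/s.
B: E/h = 1.3/52 = 0.025 kJ/s.
0.025 < 0.3628, so adding B would lower the average — exclude it.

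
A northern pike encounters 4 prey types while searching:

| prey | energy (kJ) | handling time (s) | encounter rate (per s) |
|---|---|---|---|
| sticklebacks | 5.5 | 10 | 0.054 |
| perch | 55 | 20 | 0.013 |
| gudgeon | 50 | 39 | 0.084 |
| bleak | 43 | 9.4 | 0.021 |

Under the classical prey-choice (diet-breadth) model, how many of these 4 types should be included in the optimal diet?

3

E/h in descending order: bleak 4.57, perch 2.75, gudgeon 1.28, sticklebacks 0.55 kJ/s. The optimal diet is the largest prefix of this list for which every included type satisfies E_i/h_i > R on the types above it.
Rate on top 1: 0.7541. perch: 2.75 > 0.7541 → include.
Rate on top 2: 1.11. gudgeon: 1.28 > 1.11 → include.
Rate on top 3: 1.229. sticklebacks: 0.55 < 1.229 → exclude; stop.
Optimal diet: bleak, perch, gudgeon — 3 of 4 types.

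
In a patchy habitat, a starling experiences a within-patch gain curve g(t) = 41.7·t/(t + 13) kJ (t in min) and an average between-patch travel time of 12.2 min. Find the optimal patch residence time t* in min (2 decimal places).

12.59 min

By the marginal value theorem, leave when the instantaneous gain rate g'(t) equals the habitat-wide average g(t)/(T + t).
g'(t) = 41.7·13/(t + 13)². Setting 41.7·13/(t+13)² = 41.7t/[(t+13)(12.2+t)] gives 13(12.2+t) = t(t+13), so t² = 13×12.2 = 158.6.
t* = √158.6 = 12.59 min.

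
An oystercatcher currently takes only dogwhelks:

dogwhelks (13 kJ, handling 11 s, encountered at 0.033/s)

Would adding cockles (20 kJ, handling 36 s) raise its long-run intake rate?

Yes

Current rate: (0.033×13)/(1 + 0.033×11) = 0.3147 kJ/s.
Profitability of cockles: 20/36 = 0.5556 kJ/s.
Since 0.5556 > R, including cockles increases the long-run rate.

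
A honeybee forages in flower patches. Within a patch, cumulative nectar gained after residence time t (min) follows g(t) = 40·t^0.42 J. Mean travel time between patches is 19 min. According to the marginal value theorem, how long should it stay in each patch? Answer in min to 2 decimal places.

13.76 min

By the marginal value theorem, leave when the instantaneous gain rate g'(t) equals the habitat-wide average g(t)/(T + t).
g'(t) = 0.42·40·t^-0.58. Setting 0.42·40·t^-0.58 = 40·t^0.42/(19+t) gives 0.42(19+t) = t, so 0.58·t = 0.42×19.
t* = 0.42×19/0.58 = 13.76 min.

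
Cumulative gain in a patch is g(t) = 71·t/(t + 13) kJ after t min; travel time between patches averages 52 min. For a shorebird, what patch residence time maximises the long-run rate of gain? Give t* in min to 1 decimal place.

26.0 min

By the marginal value theorem, leave when the instantaneous gain rate g'(t) equals the habitat-wide average g(t)/(T + t).
g'(t) = 71·13/(t + 13)². Setting 71·13/(t+13)² = 71t/[(t+13)(52+t)] gives 13(52+t) = t(t+13), so t² = 13×52 = 676.
t* = √676 = 26 min.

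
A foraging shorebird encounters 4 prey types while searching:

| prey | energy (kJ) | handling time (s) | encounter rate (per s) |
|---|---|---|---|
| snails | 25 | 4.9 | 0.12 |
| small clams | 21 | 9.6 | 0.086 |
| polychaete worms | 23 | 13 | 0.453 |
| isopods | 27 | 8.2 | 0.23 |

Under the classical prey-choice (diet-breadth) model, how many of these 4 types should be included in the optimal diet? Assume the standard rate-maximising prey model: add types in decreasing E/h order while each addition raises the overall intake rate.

Profitabilities (E/h, kJ/s): snails 5.1, isopods 3.29, small clams 2.19, polychaete worms 1.77. Add prey in this order while the next type's profitability exceeds the intake rate on those already taken.
Rate on top 1: 1.889. isopods: 3.29 > 1.889 → include.
Rate on top 2: 2.651. small clams: 2.19 < 2.651 → exclude; stop.
Optimal diet: snails, isopods — 2 of 4 types.

2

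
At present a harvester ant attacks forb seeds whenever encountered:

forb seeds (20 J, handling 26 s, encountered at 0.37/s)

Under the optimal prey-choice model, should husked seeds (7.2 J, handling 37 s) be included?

No

Intake rate on the current diet: R = (0.37×20) / (1 + 0.37×26) = 7.4/10.62 = 0.6968 J/s.
Profitability of husked seeds: 7.2/37 = 0.1946 J/s.
Since 0.1946 < R, time spent handling husked seeds is better spent searching.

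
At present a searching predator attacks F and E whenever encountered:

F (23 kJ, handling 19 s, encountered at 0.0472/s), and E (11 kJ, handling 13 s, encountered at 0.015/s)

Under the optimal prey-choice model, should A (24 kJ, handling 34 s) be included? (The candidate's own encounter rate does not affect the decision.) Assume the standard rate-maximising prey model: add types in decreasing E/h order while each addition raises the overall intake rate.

Current rate: (0.0472×23 + 0.015×11)/(1 + 0.0472×19 + 0.015×13) = 0.5979 kJ/s.
A: E/h = 24/34 = 0.7059 kJ/s.
0.7059 > 0.5979, so adding A raises the average — include it.

Yes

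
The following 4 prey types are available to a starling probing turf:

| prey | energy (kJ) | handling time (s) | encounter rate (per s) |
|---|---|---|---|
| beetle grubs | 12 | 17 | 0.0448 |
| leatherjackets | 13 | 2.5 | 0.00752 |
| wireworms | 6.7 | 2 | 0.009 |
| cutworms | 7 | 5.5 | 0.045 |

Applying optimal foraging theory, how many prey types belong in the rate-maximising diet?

4

E/h in descending order: leatherjackets 5.2, wireworms 3.35, cutworms 1.27, beetle grubs 0.706 kJ/s. The optimal diet is the largest prefix of this list for which every included type satisfies E_i/h_i > R on the types above it.
Rate on top 1: 0.09596. wireworms: 3.35 > 0.09596 → include.
Rate on top 2: 0.1524. cutworms: 1.27 > 0.1524 → include.
Rate on top 3: 0.3683. beetle grubs: 0.706 > 0.3683 → include.
Optimal diet: leatherjackets, wireworms, cutworms, beetle grubs — 4 of 4 types.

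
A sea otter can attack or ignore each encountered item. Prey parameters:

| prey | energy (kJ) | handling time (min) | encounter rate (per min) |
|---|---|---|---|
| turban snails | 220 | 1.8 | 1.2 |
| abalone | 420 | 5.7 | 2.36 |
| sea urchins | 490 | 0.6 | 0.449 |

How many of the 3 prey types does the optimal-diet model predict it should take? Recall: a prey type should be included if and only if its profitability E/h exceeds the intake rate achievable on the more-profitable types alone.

Profitabilities (E/h, kJ/min): sea urchins 817, turban snails 122, abalone 73.7. Add prey in this order while the next type's profitability exceeds the intake rate on those already taken.
Rate on top 1: 173.3. turban snails: 122 < 173.3 → exclude; stop.
Optimal diet: sea urchins — 1 of 3 types.

1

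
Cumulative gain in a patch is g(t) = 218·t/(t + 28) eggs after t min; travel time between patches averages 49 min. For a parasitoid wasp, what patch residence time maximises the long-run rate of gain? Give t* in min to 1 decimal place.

37.0 min

Maximise g(t)/(T+t): set derivative to zero → g'(t)(T+t) = g(t).
g'(t) = 218·28/(t + 28)². Setting 218·28/(t+28)² = 218t/[(t+28)(49+t)] gives 28(49+t) = t(t+28), so t² = 28×49 = 1372.
t* = √1372 = 37.04 min.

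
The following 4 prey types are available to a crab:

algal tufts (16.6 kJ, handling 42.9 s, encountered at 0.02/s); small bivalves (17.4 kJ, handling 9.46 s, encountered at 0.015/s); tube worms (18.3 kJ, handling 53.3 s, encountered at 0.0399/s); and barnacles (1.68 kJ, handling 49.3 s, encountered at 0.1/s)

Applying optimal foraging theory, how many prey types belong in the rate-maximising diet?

Profitabilities (E/h, kJ/s): small bivalves 1.84, algal tufts 0.387, tube worms 0.343, barnacles 0.0341. Add prey in this order while the next type's profitability exceeds the intake rate on those already taken.
Rate on top 1: 0.2286. algal tufts: 0.387 > 0.2286 → include.
Rate on top 2: 0.2965. tube worms: 0.343 > 0.2965 → include.
Rate on top 3: 0.3206. barnacles: 0.0341 < 0.3206 → exclude; stop.
Optimal diet: small bivalves, algal tufts, tube worms — 3 of 4 types.

3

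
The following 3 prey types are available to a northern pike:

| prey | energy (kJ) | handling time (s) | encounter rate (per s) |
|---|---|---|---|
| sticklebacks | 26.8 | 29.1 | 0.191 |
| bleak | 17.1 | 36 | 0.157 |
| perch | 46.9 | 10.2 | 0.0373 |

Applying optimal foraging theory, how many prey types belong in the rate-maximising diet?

Profitabilities (E/h, kJ/s): perch 4.6, sticklebacks 0.921, bleak 0.475. Add prey in this order while the next type's profitability exceeds the intake rate on those already taken.
Rate on top 1: 1.267. sticklebacks: 0.921 < 1.267 → exclude; stop.
Optimal diet: perch — 1 of 3 types.

1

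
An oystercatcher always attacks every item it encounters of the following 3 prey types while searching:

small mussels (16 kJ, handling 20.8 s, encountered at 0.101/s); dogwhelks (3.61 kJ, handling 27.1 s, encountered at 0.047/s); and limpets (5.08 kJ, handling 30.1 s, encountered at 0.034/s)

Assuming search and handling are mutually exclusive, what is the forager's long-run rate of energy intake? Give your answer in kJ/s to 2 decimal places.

0.36 kJ/s

R = (0.101×16 + 0.047×3.61 + 0.034×5.08) / (1 + 0.101×20.8 + 0.047×27.1 + 0.034×30.1) = 1.958/5.398 = 0.3628 kJ/s.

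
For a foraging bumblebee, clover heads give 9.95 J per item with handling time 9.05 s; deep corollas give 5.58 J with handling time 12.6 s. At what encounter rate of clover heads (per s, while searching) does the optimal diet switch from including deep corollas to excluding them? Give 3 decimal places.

0.075 per s

The zero-one rule: include deep corollas iff E₂/h₂ > λE₁/(1+λh₁). Equality gives the switch point.
λE₁h₂ = E₂ + λE₂h₁ ⇒ λ = E₂/(E₁h₂ − E₂h₁) = 5.58/(125.4 − 50.5) = 0.07453 per s.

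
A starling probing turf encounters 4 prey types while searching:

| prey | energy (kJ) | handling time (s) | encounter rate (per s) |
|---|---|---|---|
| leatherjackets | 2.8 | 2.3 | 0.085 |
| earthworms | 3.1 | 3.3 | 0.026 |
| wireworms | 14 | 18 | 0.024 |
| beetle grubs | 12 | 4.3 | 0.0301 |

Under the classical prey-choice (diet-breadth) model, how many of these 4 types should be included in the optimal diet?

4

Rank by E/h (kJ/s): beetle grubs 2.79, leatherjackets 1.22, earthworms 0.939, wireworms 0.778. Include each in turn until the next type's E/h falls below the running intake rate.
Rate on top 1: 0.3198. leatherjackets: 1.22 > 0.3198 → include.
Rate on top 2: 0.4523. earthworms: 0.939 > 0.4523 → include.
Rate on top 3: 0.4819. wireworms: 0.778 > 0.4819 → include.
Optimal diet: beetle grubs, leatherjackets, earthworms, wireworms — 4 of 4 types.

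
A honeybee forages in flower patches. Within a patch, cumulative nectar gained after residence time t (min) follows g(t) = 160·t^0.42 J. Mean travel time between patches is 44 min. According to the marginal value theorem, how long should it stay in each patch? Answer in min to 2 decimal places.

By the marginal value theorem, leave when the instantaneous gain rate g'(t) equals the habitat-wide average g(t)/(T + t).
g'(t) = 0.42·160·t^-0.58. Setting 0.42·160·t^-0.58 = 160·t^0.42/(44+t) gives 0.42(44+t) = t, so 0.58·t = 0.42×44.
t* = 0.42×44/0.58 = 31.86 min.

31.86 min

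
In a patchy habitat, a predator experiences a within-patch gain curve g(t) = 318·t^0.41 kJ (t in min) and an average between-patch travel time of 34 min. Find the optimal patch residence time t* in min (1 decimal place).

23.6 min

Maximise g(t)/(T+t): set derivative to zero → g'(t)(T+t) = g(t).
g'(t) = 0.41·318·t^-0.59. Setting 0.41·318·t^-0.59 = 318·t^0.41/(34+t) gives 0.41(34+t) = t, so 0.59·t = 0.41×34.
t* = 0.41×34/0.59 = 23.63 min.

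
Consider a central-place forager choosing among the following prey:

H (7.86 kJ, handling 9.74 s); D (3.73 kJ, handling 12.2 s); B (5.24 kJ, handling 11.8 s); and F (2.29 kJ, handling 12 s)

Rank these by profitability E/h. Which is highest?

Profitability E/h (kJ/s): H = 7.86/9.74 = 0.807, D = 3.73/12.2 = 0.306, B = 5.24/11.8 = 0.444, F = 2.29/12 = 0.191.
Ranked: H > B > D > F.

H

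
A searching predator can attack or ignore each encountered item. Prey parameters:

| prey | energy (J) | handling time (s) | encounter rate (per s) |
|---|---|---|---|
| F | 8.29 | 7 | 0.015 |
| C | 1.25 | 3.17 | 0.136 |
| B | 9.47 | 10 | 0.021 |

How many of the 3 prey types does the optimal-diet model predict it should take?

3

Rank by E/h (J/s): F 1.18, B 0.947, C 0.394. Include each in turn until the next type's E/h falls below the running intake rate.
Rate on top 1: 0.1125. B: 0.947 > 0.1125 → include.
Rate on top 2: 0.2458. C: 0.394 > 0.2458 → include.
Optimal diet: F, B, C — 3 of 3 types.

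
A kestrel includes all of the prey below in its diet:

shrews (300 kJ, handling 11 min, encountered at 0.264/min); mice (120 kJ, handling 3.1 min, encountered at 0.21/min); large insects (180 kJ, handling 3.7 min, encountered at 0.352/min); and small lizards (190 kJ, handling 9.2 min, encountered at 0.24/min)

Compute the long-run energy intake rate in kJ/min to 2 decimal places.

26.45 kJ/min

R = Σλ_iE_i / (1 + Σλ_ih_i)
Numerator: 0.264×300 + 0.21×120 + 0.352×180 + 0.24×190 = 213.4
Denominator: 1 + 0.264×11 + 0.21×3.1 + 0.352×3.7 + 0.24×9.2 = 8.065
R = 213.4/8.065 = 26.45 kJ/min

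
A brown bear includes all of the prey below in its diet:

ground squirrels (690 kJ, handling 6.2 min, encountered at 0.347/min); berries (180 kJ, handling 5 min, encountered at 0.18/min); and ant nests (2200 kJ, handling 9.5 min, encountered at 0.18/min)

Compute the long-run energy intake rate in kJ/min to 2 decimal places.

R = Σλ_iE_i / (1 + Σλ_ih_i)
Numerator: 0.347×690 + 0.18×180 + 0.18×2200 = 667.8
Denominator: 1 + 0.347×6.2 + 0.18×5 + 0.18×9.5 = 5.761
R = 667.8/5.761 = 115.9 kJ/min

115.91 kJ/min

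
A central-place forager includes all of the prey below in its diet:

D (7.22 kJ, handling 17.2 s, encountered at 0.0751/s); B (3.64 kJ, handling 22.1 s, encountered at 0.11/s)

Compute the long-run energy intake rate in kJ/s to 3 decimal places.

R = (0.0751×7.22 + 0.11×3.64) / (1 + 0.0751×17.2 + 0.11×22.1) = 0.9426/4.723 = 0.1996 kJ/s.

0.200 kJ/s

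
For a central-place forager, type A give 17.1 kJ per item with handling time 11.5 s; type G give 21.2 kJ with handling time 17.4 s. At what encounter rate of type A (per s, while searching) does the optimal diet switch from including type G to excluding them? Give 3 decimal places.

The zero-one rule: include type G iff E₂/h₂ > λE₁/(1+λh₁). Equality gives the switch point.
λE₁h₂ = E₂ + λE₂h₁ ⇒ λ = E₂/(E₁h₂ − E₂h₁) = 21.2/(297.5 − 243.8) = 0.3945 per s.

0.394 per s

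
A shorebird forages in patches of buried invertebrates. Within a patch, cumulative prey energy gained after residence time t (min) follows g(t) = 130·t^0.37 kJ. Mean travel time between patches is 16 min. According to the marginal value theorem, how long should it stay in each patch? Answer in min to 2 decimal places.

9.40 min

By the marginal value theorem, leave when the instantaneous gain rate g'(t) equals the habitat-wide average g(t)/(T + t).
g'(t) = 0.37·130·t^-0.63. Setting 0.37·130·t^-0.63 = 130·t^0.37/(16+t) gives 0.37(16+t) = t, so 0.63·t = 0.37×16.
t* = 0.37×16/0.63 = 9.397 min.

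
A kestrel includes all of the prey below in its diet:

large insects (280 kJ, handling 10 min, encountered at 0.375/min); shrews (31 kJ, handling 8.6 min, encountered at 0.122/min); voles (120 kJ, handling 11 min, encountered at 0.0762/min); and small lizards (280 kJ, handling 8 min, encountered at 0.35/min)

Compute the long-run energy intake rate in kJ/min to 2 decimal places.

22.88 kJ/min

R = Σλ_iE_i / (1 + Σλ_ih_i)
Numerator: 0.375×280 + 0.122×31 + 0.0762×120 + 0.35×280 = 215.9
Denominator: 1 + 0.375×10 + 0.122×8.6 + 0.0762×11 + 0.35×8 = 9.437
R = 215.9/9.437 = 22.88 kJ/min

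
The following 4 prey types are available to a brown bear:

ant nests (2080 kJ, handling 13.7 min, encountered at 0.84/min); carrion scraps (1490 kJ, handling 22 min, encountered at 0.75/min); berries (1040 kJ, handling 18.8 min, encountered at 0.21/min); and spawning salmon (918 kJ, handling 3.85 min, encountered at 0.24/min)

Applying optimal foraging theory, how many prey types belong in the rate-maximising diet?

2

E/h in descending order: spawning salmon 238, ant nests 152, carrion scraps 67.7, berries 55.3 kJ/min. The optimal diet is the largest prefix of this list for which every included type satisfies E_i/h_i > R on the types above it.
Rate on top 1: 114.5. ant nests: 152 > 114.5 → include.
Rate on top 2: 146.5. carrion scraps: 67.7 < 146.5 → exclude; stop.
Optimal diet: spawning salmon, ant nests — 2 of 4 types.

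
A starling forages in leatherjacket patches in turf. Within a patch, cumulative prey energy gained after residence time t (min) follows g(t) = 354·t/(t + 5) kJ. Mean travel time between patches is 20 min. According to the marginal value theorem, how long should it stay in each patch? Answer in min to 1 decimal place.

10.0 min

Maximise g(t)/(T+t): set derivative to zero → g'(t)(T+t) = g(t).
g'(t) = 354·5/(t + 5)². Setting 354·5/(t+5)² = 354t/[(t+5)(20+t)] gives 5(20+t) = t(t+5), so t² = 5×20 = 100.
t* = √100 = 10 min.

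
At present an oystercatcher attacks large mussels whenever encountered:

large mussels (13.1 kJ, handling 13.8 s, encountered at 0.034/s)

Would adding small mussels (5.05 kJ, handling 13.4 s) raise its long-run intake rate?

Yes

Intake rate on the current diet: R = (0.034×13.1) / (1 + 0.034×13.8) = 0.4454/1.469 = 0.3032 kJ/s.
Profitability of small mussels: 5.05/13.4 = 0.3769 kJ/s.
Since 0.3769 > R, including small mussels increases the long-run rate.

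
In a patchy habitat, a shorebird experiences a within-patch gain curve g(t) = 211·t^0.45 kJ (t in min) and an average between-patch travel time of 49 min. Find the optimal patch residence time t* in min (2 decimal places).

By the marginal value theorem, leave when the instantaneous gain rate g'(t) equals the habitat-wide average g(t)/(T + t).
g'(t) = 0.45·211·t^-0.55. Setting 0.45·211·t^-0.55 = 211·t^0.45/(49+t) gives 0.45(49+t) = t, so 0.55·t = 0.45×49.
t* = 0.45×49/0.55 = 40.09 min.

40.09 min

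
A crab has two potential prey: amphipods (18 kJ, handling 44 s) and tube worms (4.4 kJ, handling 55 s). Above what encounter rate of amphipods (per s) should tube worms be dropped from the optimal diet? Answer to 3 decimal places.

At the threshold, the rate on amphipods alone equals the profitability of tube worms: λ·18/(1 + λ·44) = 4.4/55 = 0.08.
Rearranging, λ(18 − 0.08×44) = 0.08, so λ = 0.08/14.48 = 0.005525 per s.

0.006 per s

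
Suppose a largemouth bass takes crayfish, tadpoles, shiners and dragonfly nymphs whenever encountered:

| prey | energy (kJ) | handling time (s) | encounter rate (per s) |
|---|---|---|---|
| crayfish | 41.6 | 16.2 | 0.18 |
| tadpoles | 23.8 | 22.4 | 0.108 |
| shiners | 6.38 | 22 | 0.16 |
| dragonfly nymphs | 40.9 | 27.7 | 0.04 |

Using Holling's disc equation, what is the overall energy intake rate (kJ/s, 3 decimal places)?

R = Σλ_iE_i / (1 + Σλ_ih_i)
Numerator: 0.18×41.6 + 0.108×23.8 + 0.16×6.38 + 0.04×40.9 = 12.72
Denominator: 1 + 0.18×16.2 + 0.108×22.4 + 0.16×22 + 0.04×27.7 = 10.96
R = 12.72/10.96 = 1.16 kJ/s

1.160 kJ/s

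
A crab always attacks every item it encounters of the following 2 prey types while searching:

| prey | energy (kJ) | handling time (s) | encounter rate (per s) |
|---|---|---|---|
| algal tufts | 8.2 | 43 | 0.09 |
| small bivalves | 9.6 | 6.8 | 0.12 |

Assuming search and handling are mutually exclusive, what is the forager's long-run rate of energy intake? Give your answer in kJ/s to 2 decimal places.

R = Σλ_iE_i / (1 + Σλ_ih_i)
Numerator: 0.09×8.2 + 0.12×9.6 = 1.89
Denominator: 1 + 0.09×43 + 0.12×6.8 = 5.686
R = 1.89/5.686 = 0.3324 kJ/s

0.33 kJ/s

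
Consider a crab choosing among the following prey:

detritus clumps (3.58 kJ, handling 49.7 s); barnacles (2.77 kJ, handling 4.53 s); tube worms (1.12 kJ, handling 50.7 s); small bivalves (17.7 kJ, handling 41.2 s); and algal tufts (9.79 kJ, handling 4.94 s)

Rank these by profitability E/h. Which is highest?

algal tufts

Profitability E/h (kJ/s): detritus clumps = 3.58/49.7 = 0.072, barnacles = 2.77/4.53 = 0.611, tube worms = 1.12/50.7 = 0.0221, small bivalves = 17.7/41.2 = 0.43, algal tufts = 9.79/4.94 = 1.98.
Ranked: algal tufts > barnacles > small bivalves > detritus clumps > tube worms.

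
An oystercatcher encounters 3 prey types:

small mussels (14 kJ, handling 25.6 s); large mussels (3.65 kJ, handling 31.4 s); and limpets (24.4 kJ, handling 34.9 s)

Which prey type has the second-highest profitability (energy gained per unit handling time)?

small mussels

Profitability E/h (kJ/s): small mussels = 14/25.6 = 0.547, large mussels = 3.65/31.4 = 0.116, limpets = 24.4/34.9 = 0.699.
Ranked: limpets > small mussels > large mussels.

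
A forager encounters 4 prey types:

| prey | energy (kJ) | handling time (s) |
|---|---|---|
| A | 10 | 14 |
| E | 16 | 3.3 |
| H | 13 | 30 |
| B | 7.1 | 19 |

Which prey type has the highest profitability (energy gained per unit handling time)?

E

Profitability E/h (kJ/s): A = 10/14 = 0.714, E = 16/3.3 = 4.85, H = 13/30 = 0.433, B = 7.1/19 = 0.374.
Ranked: E > A > H > B.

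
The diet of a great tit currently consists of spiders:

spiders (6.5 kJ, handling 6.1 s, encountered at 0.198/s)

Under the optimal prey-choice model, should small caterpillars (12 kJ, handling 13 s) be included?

Yes

Current rate: (0.198×6.5)/(1 + 0.198×6.1) = 0.5829 kJ/s.
small caterpillars: E/h = 12/13 = 0.9231 kJ/s.
0.9231 > 0.5829, so adding small caterpillars raises the average — include it.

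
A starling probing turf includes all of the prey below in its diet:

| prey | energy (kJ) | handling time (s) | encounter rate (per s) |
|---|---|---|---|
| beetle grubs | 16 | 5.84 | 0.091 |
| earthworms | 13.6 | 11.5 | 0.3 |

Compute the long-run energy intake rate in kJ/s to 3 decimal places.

1.111 kJ/s

Energy encountered per unit search time: 0.091×16 + 0.3×13.6 = 5.536 kJ/s.
Handling time per unit search time: 0.091×5.84 + 0.3×11.5 = 3.981.
Rate = 5.536/(1 + 3.981) = 1.111 kJ/s.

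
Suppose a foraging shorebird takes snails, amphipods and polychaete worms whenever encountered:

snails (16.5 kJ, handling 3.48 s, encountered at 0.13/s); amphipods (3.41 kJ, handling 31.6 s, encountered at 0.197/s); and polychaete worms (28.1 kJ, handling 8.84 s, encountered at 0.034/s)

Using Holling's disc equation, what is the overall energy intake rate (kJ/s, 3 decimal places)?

R = (0.13×16.5 + 0.197×3.41 + 0.034×28.1) / (1 + 0.13×3.48 + 0.197×31.6 + 0.034×8.84) = 3.772/7.978 = 0.4728 kJ/s.

0.473 kJ/s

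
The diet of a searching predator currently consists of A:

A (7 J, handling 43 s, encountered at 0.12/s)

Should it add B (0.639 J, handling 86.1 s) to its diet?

On A alone, R = ΣλE/(1+Σλh) = 0.84/6.16 = 0.1364 J/s.
B: E/h = 0.639/86.1 = 0.007422 J/s.
0.007422 < 0.1364, so adding B would lower the average — exclude it.

No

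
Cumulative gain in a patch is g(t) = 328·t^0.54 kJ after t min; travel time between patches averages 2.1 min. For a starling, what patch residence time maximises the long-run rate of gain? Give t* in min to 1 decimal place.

By the marginal value theorem, leave when the instantaneous gain rate g'(t) equals the habitat-wide average g(t)/(T + t).
g'(t) = 0.54·328·t^-0.46. Setting 0.54·328·t^-0.46 = 328·t^0.54/(2.1+t) gives 0.54(2.1+t) = t, so 0.46·t = 0.54×2.1.
t* = 0.54×2.1/0.46 = 2.465 min.

2.5 min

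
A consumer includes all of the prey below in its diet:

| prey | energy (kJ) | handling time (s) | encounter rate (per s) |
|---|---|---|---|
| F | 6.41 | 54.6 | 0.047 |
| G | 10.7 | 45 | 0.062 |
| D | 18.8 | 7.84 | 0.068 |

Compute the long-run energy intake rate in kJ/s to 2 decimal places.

0.33 kJ/s

Energy encountered per unit search time: 0.047×6.41 + 0.062×10.7 + 0.068×18.8 = 2.243 kJ/s.
Handling time per unit search time: 0.047×54.6 + 0.062×45 + 0.068×7.84 = 5.889.
Rate = 2.243/(1 + 5.889) = 0.3256 kJ/s.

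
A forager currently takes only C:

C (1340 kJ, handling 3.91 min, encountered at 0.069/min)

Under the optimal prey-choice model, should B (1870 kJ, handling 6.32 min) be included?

Yes

Intake rate on the current diet: R = (0.069×1340) / (1 + 0.069×3.91) = 92.46/1.27 = 72.82 kJ/min.
B: E/h = 1870/6.32 = 295.9 kJ/min.
295.9 > 72.82, so adding B raises the average — include it.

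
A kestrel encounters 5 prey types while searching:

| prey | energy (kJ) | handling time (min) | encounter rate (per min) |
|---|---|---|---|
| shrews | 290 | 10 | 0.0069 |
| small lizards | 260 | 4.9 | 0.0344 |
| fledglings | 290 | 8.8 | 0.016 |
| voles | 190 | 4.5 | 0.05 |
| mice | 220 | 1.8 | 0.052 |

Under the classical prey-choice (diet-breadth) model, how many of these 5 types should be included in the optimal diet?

5

E/h in descending order: mice 122, small lizards 53.1, voles 42.2, fledglings 33, shrews 29 kJ/min. The optimal diet is the largest prefix of this list for which every included type satisfies E_i/h_i > R on the types above it.
Rate on top 1: 10.46. small lizards: 53.1 > 10.46 → include.
Rate on top 2: 16.15. voles: 42.2 > 16.15 → include.
Rate on top 3: 20.09. fledglings: 33 > 20.09 → include.
Rate on top 4: 21.21. shrews: 29 > 21.21 → include.
Optimal diet: mice, small lizards, voles, fledglings, shrews — 5 of 5 types.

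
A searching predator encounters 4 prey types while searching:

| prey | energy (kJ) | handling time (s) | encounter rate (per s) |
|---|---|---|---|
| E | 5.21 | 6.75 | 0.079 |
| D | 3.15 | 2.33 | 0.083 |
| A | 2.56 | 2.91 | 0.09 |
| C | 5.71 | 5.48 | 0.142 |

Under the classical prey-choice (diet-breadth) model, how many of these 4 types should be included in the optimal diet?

4

Rank by E/h (kJ/s): D 1.35, C 1.04, A 0.88, E 0.772. Include each in turn until the next type's E/h falls below the running intake rate.
Rate on top 1: 0.2191. C: 1.04 > 0.2191 → include.
Rate on top 2: 0.5439. A: 0.88 > 0.5439 → include.
Rate on top 3: 0.5833. E: 0.772 > 0.5833 → include.
Optimal diet: D, C, A, E — 4 of 4 types.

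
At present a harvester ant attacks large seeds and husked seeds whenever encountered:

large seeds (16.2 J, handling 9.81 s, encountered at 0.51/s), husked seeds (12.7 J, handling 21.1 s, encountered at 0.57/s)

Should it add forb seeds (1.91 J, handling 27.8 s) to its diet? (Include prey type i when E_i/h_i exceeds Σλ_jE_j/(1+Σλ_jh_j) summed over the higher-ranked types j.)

On large seeds and husked seeds alone, R = ΣλE/(1+Σλh) = 15.5/18.03 = 0.8597 J/s.
forb seeds: E/h = 1.91/27.8 = 0.06871 J/s.
0.06871 < 0.8597, so adding forb seeds would lower the average — exclude it.

No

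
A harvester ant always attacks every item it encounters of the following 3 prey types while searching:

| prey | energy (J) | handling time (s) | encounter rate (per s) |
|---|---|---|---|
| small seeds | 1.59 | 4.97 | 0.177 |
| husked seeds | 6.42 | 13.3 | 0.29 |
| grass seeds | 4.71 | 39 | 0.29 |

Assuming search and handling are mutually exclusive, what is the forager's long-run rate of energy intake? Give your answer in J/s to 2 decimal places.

Energy encountered per unit search time: 0.177×1.59 + 0.29×6.42 + 0.29×4.71 = 3.509 J/s.
Handling time per unit search time: 0.177×4.97 + 0.29×13.3 + 0.29×39 = 16.05.
Rate = 3.509/(1 + 16.05) = 0.2059 J/s.

0.21 J/s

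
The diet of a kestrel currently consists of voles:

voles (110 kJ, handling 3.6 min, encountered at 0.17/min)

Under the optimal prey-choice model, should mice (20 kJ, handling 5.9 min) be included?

On voles alone, R = ΣλE/(1+Σλh) = 18.7/1.612 = 11.6 kJ/min.
Profitability of mice: 20/5.9 = 3.39 kJ/min.
Since 3.39 < R, time spent handling mice is better spent searching.

No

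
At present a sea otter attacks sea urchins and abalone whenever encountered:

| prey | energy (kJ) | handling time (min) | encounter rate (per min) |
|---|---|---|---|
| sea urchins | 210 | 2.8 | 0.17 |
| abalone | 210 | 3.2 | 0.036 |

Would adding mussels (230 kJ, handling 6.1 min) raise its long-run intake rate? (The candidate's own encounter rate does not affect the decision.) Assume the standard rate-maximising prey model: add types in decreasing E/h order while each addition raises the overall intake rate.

Current rate: (0.17×210 + 0.036×210)/(1 + 0.17×2.8 + 0.036×3.2) = 27.19 kJ/min.
mussels: E/h = 230/6.1 = 37.7 kJ/min.
Since 37.7 > R, including mussels increases the long-run rate.

Yes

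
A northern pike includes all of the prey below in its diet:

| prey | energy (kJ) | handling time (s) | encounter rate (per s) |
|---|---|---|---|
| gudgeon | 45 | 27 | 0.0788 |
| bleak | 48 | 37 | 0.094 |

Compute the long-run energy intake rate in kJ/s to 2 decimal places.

1.22 kJ/s

R = Σλ_iE_i / (1 + Σλ_ih_i)
Numerator: 0.0788×45 + 0.094×48 = 8.058
Denominator: 1 + 0.0788×27 + 0.094×37 = 6.606
R = 8.058/6.606 = 1.22 kJ/s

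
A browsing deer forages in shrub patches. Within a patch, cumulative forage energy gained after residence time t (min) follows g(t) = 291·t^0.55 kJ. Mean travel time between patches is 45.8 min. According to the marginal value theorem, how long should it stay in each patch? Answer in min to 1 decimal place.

56.0 min

Optimal t* satisfies g'(t*) = g(t*)/(T + t*).
g'(t) = 0.55·291·t^-0.45. Setting 0.55·291·t^-0.45 = 291·t^0.55/(45.8+t) gives 0.55(45.8+t) = t, so 0.45·t = 0.55×45.8.
t* = 0.55×45.8/0.45 = 55.98 min.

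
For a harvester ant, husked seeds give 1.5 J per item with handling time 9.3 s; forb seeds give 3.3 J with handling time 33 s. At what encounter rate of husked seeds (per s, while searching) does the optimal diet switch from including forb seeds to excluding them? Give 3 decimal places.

0.175 per s

Drop forb seeds once their profitability E₂/h₂ falls below the rate achievable on husked seeds alone: E₂/h₂ = λE₁/(1 + λh₁).
Solve for λ: λE₁h₂ = E₂(1 + λh₁) → λ(E₁h₂ − E₂h₁) = E₂ → λ = E₂/(E₁h₂ − E₂h₁).
λ = 3.3/(1.5×33 − 3.3×9.3) = 3.3/18.81 = 0.1754 per s.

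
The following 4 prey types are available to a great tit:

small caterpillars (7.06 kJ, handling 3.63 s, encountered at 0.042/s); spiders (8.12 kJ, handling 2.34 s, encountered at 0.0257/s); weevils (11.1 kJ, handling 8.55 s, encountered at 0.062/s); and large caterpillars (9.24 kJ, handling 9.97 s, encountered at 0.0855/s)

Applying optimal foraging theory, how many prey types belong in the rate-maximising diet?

Profitabilities (E/h, kJ/s): spiders 3.47, small caterpillars 1.94, weevils 1.3, large caterpillars 0.927. Add prey in this order while the next type's profitability exceeds the intake rate on those already taken.
Rate on top 1: 0.1968. small caterpillars: 1.94 > 0.1968 → include.
Rate on top 2: 0.4166. weevils: 1.3 > 0.4166 → include.
Rate on top 3: 0.6848. large caterpillars: 0.927 > 0.6848 → include.
Optimal diet: spiders, small caterpillars, weevils, large caterpillars — 4 of 4 types.

4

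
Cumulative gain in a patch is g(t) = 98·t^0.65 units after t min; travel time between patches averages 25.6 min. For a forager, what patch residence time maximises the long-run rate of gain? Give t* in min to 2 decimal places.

47.54 min

By the marginal value theorem, leave when the instantaneous gain rate g'(t) equals the habitat-wide average g(t)/(T + t).
g'(t) = 0.65·98·t^-0.35. Setting 0.65·98·t^-0.35 = 98·t^0.65/(25.6+t) gives 0.65(25.6+t) = t, so 0.35·t = 0.65×25.6.
t* = 0.65×25.6/0.35 = 47.54 min.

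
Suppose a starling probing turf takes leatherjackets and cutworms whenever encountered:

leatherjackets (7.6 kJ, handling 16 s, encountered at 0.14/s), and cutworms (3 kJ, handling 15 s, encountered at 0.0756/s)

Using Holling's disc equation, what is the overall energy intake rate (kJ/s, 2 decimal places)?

R = Σλ_iE_i / (1 + Σλ_ih_i)
Numerator: 0.14×7.6 + 0.0756×3 = 1.291
Denominator: 1 + 0.14×16 + 0.0756×15 = 4.374
R = 1.291/4.374 = 0.2951 kJ/s

0.30 kJ/s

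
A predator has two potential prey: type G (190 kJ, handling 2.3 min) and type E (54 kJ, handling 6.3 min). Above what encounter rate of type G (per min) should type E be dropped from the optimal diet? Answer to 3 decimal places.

0.050 per min

The zero-one rule: include type E iff E₂/h₂ > λE₁/(1+λh₁). Equality gives the switch point.
λE₁h₂ = E₂ + λE₂h₁ ⇒ λ = E₂/(E₁h₂ − E₂h₁) = 54/(1197 − 124.2) = 0.05034 per min.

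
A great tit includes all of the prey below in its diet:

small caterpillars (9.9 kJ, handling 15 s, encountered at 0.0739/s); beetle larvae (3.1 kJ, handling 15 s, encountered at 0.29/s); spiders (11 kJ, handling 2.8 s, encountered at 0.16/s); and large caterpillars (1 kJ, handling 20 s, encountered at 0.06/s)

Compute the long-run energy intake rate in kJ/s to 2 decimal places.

R = (0.0739×9.9 + 0.29×3.1 + 0.16×11 + 0.06×1) / (1 + 0.0739×15 + 0.29×15 + 0.16×2.8 + 0.06×20) = 3.451/8.107 = 0.4257 kJ/s.

0.43 kJ/s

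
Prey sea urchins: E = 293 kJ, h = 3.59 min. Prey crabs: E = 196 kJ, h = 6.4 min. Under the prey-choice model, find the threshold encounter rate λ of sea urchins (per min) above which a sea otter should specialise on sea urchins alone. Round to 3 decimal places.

The zero-one rule: include crabs iff E₂/h₂ > λE₁/(1+λh₁). Equality gives the switch point.
λE₁h₂ = E₂ + λE₂h₁ ⇒ λ = E₂/(E₁h₂ − E₂h₁) = 196/(1875 − 703.6) = 0.1673 per min.

0.167 per min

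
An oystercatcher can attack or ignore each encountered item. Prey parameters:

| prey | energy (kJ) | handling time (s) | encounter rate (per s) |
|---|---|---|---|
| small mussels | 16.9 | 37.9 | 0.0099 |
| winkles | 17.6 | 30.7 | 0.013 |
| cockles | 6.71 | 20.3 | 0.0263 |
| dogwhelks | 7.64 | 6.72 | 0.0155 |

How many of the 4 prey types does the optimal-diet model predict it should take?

4

Rank by E/h (kJ/s): dogwhelks 1.14, winkles 0.573, small mussels 0.446, cockles 0.331. Include each in turn until the next type's E/h falls below the running intake rate.
Rate on top 1: 0.1072. winkles: 0.573 > 0.1072 → include.
Rate on top 2: 0.231. small mussels: 0.446 > 0.231 → include.
Rate on top 3: 0.2739. cockles: 0.331 > 0.2739 → include.
Optimal diet: dogwhelks, winkles, small mussels, cockles — 4 of 4 types.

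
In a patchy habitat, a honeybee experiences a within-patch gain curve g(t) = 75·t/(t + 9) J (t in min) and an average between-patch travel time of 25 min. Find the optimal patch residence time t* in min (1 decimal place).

Maximise g(t)/(T+t): set derivative to zero → g'(t)(T+t) = g(t).
g'(t) = 75·9/(t + 9)². Setting 75·9/(t+9)² = 75t/[(t+9)(25+t)] gives 9(25+t) = t(t+9), so t² = 9×25 = 225.
t* = √225 = 15 min.

15.0 min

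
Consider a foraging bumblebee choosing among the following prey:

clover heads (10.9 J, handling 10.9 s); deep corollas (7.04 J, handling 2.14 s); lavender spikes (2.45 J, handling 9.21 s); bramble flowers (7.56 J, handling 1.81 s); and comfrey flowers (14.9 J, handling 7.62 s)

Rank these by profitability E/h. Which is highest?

bramble flowers

Profitability E/h (J/s): clover heads = 10.9/10.9 = 1, deep corollas = 7.04/2.14 = 3.29, lavender spikes = 2.45/9.21 = 0.266, bramble flowers = 7.56/1.81 = 4.18, comfrey flowers = 14.9/7.62 = 1.96.
Ranked: bramble flowers > deep corollas > comfrey flowers > clover heads > lavender spikes.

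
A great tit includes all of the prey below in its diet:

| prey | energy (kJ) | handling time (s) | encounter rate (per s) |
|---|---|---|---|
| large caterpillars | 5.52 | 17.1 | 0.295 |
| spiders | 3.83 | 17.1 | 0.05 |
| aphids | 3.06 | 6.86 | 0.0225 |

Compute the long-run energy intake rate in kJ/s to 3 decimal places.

0.268 kJ/s

Energy encountered per unit search time: 0.295×5.52 + 0.05×3.83 + 0.0225×3.06 = 1.889 kJ/s.
Handling time per unit search time: 0.295×17.1 + 0.05×17.1 + 0.0225×6.86 = 6.054.
Rate = 1.889/(1 + 6.054) = 0.2678 kJ/s.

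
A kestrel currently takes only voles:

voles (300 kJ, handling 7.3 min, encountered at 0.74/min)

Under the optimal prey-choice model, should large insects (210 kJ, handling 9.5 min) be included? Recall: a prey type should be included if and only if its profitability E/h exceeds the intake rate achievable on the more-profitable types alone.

No

Current rate: (0.74×300)/(1 + 0.74×7.3) = 34.68 kJ/min.
large insects: E/h = 210/9.5 = 22.11 kJ/min.
22.11 < 34.68, so adding large insects would lower the average — exclude it.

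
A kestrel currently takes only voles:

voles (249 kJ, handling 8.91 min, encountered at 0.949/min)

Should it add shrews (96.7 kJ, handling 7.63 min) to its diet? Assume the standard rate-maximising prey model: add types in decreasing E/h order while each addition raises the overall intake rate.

No

Intake rate on the current diet: R = (0.949×249) / (1 + 0.949×8.91) = 236.3/9.456 = 24.99 kJ/min.
Profitability of shrews: 96.7/7.63 = 12.67 kJ/min.
Since 12.67 < R, time spent handling shrews is better spent searching.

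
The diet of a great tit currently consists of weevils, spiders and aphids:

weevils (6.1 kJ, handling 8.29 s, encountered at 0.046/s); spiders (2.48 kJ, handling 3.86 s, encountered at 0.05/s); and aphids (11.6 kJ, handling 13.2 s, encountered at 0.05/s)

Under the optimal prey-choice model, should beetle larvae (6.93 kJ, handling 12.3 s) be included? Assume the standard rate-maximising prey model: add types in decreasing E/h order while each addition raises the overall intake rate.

Yes

On weevils, spiders and aphids alone, R = ΣλE/(1+Σλh) = 0.9846/2.234 = 0.4407 kJ/s.
Profitability of beetle larvae: 6.93/12.3 = 0.5634 kJ/s.
0.5634 > 0.4407, so adding beetle larvae raises the average — include it.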